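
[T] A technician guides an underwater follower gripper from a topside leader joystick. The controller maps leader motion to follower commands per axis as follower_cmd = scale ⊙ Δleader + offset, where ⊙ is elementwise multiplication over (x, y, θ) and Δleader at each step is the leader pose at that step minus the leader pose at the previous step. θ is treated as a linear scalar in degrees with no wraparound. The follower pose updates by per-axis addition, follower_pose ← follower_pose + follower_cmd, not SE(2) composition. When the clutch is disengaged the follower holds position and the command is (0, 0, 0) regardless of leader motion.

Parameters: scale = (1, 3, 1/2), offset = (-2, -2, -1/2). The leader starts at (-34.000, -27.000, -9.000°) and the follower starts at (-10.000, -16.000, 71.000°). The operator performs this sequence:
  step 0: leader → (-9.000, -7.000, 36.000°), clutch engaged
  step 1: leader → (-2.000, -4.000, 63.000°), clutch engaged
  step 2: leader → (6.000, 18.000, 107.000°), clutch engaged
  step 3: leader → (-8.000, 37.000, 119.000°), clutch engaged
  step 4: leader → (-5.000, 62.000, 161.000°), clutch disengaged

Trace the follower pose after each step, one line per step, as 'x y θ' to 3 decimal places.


step 0: Δleader=(25.000, 20.000, 45.000°), engaged; cmd=(23.000, 58.000, 22.000°) → follower=(13.000, 42.000, 93.000°)
step 1: Δleader=(7.000, 3.000, 27.000°), engaged; cmd=(5.000, 7.000, 13.000°) → follower=(18.000, 49.000, 106.000°)
step 2: Δleader=(8.000, 22.000, 44.000°), engaged; cmd=(6.000, 64.000, 21.500°) → follower=(24.000, 113.000, 127.500°)
step 3: Δleader=(-14.000, 19.000, 12.000°), engaged; cmd=(-16.000, 55.000, 5.500°) → follower=(8.000, 168.000, 133.000°)
step 4: Δleader=(3.000, 25.000, 42.000°), disengaged; cmd=(0,0,0) → follower holds at (8.000, 168.000, 133.000°)

13.000 42.000 93.000
18.000 49.000 106.000
24.000 113.000 127.500
8.000 168.000 133.000
8.000 168.000 133.000


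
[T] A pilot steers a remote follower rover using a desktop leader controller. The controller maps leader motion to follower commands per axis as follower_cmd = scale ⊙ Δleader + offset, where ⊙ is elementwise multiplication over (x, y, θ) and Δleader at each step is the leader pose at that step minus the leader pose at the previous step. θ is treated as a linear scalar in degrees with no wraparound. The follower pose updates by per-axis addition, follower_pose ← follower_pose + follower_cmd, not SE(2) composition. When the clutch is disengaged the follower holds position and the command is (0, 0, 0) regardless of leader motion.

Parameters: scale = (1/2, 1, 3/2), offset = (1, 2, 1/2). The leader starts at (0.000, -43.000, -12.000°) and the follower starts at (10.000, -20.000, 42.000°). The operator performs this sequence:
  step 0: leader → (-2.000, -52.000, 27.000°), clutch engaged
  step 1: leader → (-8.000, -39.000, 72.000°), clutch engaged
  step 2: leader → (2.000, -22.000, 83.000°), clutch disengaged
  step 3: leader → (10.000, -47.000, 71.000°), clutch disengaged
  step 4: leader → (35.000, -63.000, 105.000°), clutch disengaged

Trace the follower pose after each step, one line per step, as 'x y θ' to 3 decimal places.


step 0: Δleader=(-2.000, -9.000, 39.000°), engaged; cmd=(0.000, -7.000, 59.000°) → follower=(10.000, -27.000, 101.000°)
step 1: Δleader=(-6.000, 13.000, 45.000°), engaged; cmd=(-2.000, 15.000, 68.000°) → follower=(8.000, -12.000, 169.000°)
step 2: Δleader=(10.000, 17.000, 11.000°), disengaged; cmd=(0,0,0) → follower holds at (8.000, -12.000, 169.000°)
step 3: Δleader=(8.000, -25.000, -12.000°), disengaged; cmd=(0,0,0) → follower holds at (8.000, -12.000, 169.000°)
step 4: Δleader=(25.000, -16.000, 34.000°), disengaged; cmd=(0,0,0) → follower holds at (8.000, -12.000, 169.000°)

10.000 -27.000 101.000
8.000 -12.000 169.000
8.000 -12.000 169.000
8.000 -12.000 169.000
8.000 -12.000 169.000


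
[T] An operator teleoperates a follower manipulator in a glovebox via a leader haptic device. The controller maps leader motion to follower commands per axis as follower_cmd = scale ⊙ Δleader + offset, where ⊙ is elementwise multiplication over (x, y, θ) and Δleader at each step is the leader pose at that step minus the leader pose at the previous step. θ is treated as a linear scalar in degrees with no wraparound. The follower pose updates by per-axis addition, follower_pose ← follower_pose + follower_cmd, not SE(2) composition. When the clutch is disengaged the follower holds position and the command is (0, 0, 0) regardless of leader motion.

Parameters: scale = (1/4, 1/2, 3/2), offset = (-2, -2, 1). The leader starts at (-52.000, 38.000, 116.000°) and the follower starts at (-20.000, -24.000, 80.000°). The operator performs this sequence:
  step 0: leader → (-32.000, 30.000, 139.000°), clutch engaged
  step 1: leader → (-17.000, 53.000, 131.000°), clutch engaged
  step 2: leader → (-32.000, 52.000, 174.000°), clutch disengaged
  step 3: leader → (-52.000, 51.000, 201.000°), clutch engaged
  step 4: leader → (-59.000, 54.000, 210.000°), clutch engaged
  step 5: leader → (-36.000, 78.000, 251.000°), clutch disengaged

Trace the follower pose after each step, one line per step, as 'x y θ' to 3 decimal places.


step 0: Δleader=(20.000, -8.000, 23.000°), engaged; cmd=(3.000, -6.000, 35.500°) → follower=(-17.000, -30.000, 115.500°)
step 1: Δleader=(15.000, 23.000, -8.000°), engaged; cmd=(1.750, 9.500, -11.000°) → follower=(-15.250, -20.500, 104.500°)
step 2: Δleader=(-15.000, -1.000, 43.000°), disengaged; cmd=(0,0,0) → follower holds at (-15.250, -20.500, 104.500°)
step 3: Δleader=(-20.000, -1.000, 27.000°), engaged; cmd=(-7.000, -2.500, 41.500°) → follower=(-22.250, -23.000, 146.000°)
step 4: Δleader=(-7.000, 3.000, 9.000°), engaged; cmd=(-3.750, -0.500, 14.500°) → follower=(-26.000, -23.500, 160.500°)
step 5: Δleader=(23.000, 24.000, 41.000°), disengaged; cmd=(0,0,0) → follower holds at (-26.000, -23.500, 160.500°)

-17.000 -30.000 115.500
-15.250 -20.500 104.500
-15.250 -20.500 104.500
-22.250 -23.000 146.000
-26.000 -23.500 160.500
-26.000 -23.500 160.500


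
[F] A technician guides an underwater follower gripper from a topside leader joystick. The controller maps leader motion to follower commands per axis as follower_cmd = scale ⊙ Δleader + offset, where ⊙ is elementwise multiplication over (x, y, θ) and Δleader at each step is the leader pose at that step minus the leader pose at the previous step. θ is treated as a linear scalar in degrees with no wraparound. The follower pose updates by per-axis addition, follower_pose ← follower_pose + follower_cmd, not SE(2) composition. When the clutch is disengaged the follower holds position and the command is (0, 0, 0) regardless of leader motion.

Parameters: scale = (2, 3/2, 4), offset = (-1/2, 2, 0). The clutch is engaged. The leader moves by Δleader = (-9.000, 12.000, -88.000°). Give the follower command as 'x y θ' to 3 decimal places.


axis x: 2·-9.000 + -1/2 = -18.500
axis y: 3/2·12.000 + 2 = 20.000
axis θ: 4·-88.000 + 0 = -352.000

-18.500 20.000 -352.000


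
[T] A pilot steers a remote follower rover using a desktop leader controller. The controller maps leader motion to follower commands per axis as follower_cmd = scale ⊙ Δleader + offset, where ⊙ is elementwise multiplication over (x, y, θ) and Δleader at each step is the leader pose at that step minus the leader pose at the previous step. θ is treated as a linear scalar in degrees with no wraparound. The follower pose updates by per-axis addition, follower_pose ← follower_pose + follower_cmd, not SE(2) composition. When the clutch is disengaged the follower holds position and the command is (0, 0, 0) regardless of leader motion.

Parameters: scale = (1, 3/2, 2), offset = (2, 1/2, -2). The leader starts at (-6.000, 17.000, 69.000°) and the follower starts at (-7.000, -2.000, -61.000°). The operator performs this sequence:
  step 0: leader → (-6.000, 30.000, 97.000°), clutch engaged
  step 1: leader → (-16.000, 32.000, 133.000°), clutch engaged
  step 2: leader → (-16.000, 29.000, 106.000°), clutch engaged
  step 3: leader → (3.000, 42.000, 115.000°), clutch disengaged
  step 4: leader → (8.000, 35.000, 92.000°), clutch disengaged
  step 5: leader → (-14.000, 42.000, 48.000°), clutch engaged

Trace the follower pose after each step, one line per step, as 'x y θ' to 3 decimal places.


-5.000 18.000 -7.000
-13.000 21.500 63.000
-11.000 17.500 7.000
-11.000 17.500 7.000
-11.000 17.500 7.000
-31.000 28.500 -83.000

step 0: Δleader=(0.000, 13.000, 28.000°), engaged; cmd=(2.000, 20.000, 54.000°) → follower=(-5.000, 18.000, -7.000°)
step 1: Δleader=(-10.000, 2.000, 36.000°), engaged; cmd=(-8.000, 3.500, 70.000°) → follower=(-13.000, 21.500, 63.000°)
step 2: Δleader=(0.000, -3.000, -27.000°), engaged; cmd=(2.000, -4.000, -56.000°) → follower=(-11.000, 17.500, 7.000°)
step 3: Δleader=(19.000, 13.000, 9.000°), disengaged; cmd=(0,0,0) → follower holds at (-11.000, 17.500, 7.000°)
step 4: Δleader=(5.000, -7.000, -23.000°), disengaged; cmd=(0,0,0) → follower holds at (-11.000, 17.500, 7.000°)
step 5: Δleader=(-22.000, 7.000, -44.000°), engaged; cmd=(-20.000, 11.000, -90.000°) → follower=(-31.000, 28.500, -83.000°)


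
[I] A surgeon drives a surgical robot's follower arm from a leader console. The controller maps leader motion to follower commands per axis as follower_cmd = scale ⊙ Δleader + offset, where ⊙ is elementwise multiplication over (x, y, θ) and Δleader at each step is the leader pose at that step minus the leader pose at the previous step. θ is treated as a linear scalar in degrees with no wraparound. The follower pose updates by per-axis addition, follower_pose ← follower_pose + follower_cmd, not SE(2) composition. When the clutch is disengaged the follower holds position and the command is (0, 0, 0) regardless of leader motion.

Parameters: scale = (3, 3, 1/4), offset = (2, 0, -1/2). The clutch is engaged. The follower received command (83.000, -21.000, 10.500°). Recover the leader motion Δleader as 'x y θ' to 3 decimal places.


27.000 -7.000 44.000

axis x: (83.000 − 2) / (3) = 27.000
axis y: (-21.000 − 0) / (3) = -7.000
axis θ: (10.500 − -1/2) / (1/4) = 44.000


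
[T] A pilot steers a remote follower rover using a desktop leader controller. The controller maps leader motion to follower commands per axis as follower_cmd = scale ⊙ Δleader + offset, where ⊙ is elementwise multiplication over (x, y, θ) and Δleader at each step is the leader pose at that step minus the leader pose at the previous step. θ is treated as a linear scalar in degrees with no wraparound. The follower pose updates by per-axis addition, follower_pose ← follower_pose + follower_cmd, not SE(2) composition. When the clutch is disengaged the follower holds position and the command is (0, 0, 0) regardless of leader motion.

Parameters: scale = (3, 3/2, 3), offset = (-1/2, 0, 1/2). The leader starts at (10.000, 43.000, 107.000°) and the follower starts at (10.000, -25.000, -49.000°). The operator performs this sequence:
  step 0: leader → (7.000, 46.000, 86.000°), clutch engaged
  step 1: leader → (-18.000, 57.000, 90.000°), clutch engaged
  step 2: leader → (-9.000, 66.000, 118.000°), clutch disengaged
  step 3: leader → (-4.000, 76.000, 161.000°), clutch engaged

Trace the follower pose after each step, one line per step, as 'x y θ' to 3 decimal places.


step 0: Δleader=(-3.000, 3.000, -21.000°), engaged; cmd=(-9.500, 4.500, -62.500°) → follower=(0.500, -20.500, -111.500°)
step 1: Δleader=(-25.000, 11.000, 4.000°), engaged; cmd=(-75.500, 16.500, 12.500°) → follower=(-75.000, -4.000, -99.000°)
step 2: Δleader=(9.000, 9.000, 28.000°), disengaged; cmd=(0,0,0) → follower holds at (-75.000, -4.000, -99.000°)
step 3: Δleader=(5.000, 10.000, 43.000°), engaged; cmd=(14.500, 15.000, 129.500°) → follower=(-60.500, 11.000, 30.500°)

0.500 -20.500 -111.500
-75.000 -4.000 -99.000
-75.000 -4.000 -99.000
-60.500 11.000 30.500


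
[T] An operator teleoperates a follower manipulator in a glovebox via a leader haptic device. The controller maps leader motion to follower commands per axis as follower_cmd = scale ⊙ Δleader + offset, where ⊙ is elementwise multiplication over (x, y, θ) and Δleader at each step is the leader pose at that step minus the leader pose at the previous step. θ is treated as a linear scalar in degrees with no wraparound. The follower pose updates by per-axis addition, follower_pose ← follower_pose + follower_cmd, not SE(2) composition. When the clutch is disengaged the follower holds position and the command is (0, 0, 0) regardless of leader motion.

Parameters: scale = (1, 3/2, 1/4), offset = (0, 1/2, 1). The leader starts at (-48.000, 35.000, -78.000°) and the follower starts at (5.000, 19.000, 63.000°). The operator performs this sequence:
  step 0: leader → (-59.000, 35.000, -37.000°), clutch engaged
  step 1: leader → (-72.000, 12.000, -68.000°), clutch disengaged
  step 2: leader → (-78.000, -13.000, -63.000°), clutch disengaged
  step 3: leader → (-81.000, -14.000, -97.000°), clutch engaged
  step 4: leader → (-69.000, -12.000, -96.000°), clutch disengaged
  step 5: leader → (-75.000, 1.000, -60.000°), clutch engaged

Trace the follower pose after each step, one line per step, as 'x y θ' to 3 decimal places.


step 0: Δleader=(-11.000, 0.000, 41.000°), engaged; cmd=(-11.000, 0.500, 11.250°) → follower=(-6.000, 19.500, 74.250°)
step 1: Δleader=(-13.000, -23.000, -31.000°), disengaged; cmd=(0,0,0) → follower holds at (-6.000, 19.500, 74.250°)
step 2: Δleader=(-6.000, -25.000, 5.000°), disengaged; cmd=(0,0,0) → follower holds at (-6.000, 19.500, 74.250°)
step 3: Δleader=(-3.000, -1.000, -34.000°), engaged; cmd=(-3.000, -1.000, -7.500°) → follower=(-9.000, 18.500, 66.750°)
step 4: Δleader=(12.000, 2.000, 1.000°), disengaged; cmd=(0,0,0) → follower holds at (-9.000, 18.500, 66.750°)
step 5: Δleader=(-6.000, 13.000, 36.000°), engaged; cmd=(-6.000, 20.000, 10.000°) → follower=(-15.000, 38.500, 76.750°)

-6.000 19.500 74.250
-6.000 19.500 74.250
-6.000 19.500 74.250
-9.000 18.500 66.750
-9.000 18.500 66.750
-15.000 38.500 76.750


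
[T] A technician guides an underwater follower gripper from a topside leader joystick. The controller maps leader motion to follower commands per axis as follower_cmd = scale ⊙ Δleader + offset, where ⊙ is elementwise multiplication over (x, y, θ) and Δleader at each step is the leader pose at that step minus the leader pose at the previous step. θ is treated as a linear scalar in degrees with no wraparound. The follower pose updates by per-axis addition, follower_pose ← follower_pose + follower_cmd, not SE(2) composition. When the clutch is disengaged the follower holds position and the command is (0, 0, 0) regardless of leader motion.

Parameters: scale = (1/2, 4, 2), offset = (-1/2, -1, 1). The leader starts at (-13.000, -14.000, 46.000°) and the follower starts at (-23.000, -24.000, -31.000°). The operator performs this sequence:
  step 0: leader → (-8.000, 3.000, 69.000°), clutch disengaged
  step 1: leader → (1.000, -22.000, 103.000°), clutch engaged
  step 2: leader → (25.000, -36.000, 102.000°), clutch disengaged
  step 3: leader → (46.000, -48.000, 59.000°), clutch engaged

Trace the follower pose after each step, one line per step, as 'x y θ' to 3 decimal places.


step 0: Δleader=(5.000, 17.000, 23.000°), disengaged; cmd=(0,0,0) → follower holds at (-23.000, -24.000, -31.000°)
step 1: Δleader=(9.000, -25.000, 34.000°), engaged; cmd=(4.000, -101.000, 69.000°) → follower=(-19.000, -125.000, 38.000°)
step 2: Δleader=(24.000, -14.000, -1.000°), disengaged; cmd=(0,0,0) → follower holds at (-19.000, -125.000, 38.000°)
step 3: Δleader=(21.000, -12.000, -43.000°), engaged; cmd=(10.000, -49.000, -85.000°) → follower=(-9.000, -174.000, -47.000°)

-23.000 -24.000 -31.000
-19.000 -125.000 38.000
-19.000 -125.000 38.000
-9.000 -174.000 -47.000


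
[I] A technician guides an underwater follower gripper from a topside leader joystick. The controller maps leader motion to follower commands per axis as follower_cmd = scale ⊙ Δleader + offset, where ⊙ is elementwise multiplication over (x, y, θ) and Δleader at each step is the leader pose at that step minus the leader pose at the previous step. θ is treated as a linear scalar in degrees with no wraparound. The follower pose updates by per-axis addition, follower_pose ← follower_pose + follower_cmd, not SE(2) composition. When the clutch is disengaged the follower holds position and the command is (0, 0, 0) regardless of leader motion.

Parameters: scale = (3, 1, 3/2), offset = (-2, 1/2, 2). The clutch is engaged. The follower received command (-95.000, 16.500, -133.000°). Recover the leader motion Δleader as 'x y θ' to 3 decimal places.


-31.000 16.000 -90.000

axis x: (-95.000 − -2) / (3) = -31.000
axis y: (16.500 − 1/2) / (1) = 16.000
axis θ: (-133.000 − 2) / (3/2) = -90.000


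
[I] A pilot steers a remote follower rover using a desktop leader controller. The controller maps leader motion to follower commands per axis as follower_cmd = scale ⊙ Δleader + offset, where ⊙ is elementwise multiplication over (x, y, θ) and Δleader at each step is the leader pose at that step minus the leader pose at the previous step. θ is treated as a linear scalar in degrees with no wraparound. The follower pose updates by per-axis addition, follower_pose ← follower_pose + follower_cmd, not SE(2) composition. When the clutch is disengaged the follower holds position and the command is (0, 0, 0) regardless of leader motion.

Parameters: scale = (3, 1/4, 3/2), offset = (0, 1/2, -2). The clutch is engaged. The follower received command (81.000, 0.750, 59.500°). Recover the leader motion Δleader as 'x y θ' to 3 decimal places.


27.000 1.000 41.000

axis x: (81.000 − 0) / (3) = 27.000
axis y: (0.750 − 1/2) / (1/4) = 1.000
axis θ: (59.500 − -2) / (3/2) = 41.000


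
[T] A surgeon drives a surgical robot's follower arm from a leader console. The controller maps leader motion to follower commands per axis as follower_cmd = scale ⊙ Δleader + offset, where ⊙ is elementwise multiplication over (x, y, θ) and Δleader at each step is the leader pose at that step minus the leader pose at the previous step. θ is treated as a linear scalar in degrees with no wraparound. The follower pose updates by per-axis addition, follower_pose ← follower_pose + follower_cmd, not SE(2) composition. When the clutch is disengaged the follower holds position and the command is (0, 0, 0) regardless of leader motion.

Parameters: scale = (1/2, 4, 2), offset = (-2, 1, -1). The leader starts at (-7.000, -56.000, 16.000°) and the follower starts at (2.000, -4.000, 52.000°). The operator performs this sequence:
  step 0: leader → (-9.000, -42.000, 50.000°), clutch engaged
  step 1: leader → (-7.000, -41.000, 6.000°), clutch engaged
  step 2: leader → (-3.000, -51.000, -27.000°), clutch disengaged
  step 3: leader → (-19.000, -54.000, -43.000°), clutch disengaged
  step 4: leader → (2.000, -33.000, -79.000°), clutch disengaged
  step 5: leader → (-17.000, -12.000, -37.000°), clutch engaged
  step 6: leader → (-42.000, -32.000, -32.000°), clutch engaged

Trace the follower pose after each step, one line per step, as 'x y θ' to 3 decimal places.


step 0: Δleader=(-2.000, 14.000, 34.000°), engaged; cmd=(-3.000, 57.000, 67.000°) → follower=(-1.000, 53.000, 119.000°)
step 1: Δleader=(2.000, 1.000, -44.000°), engaged; cmd=(-1.000, 5.000, -89.000°) → follower=(-2.000, 58.000, 30.000°)
step 2: Δleader=(4.000, -10.000, -33.000°), disengaged; cmd=(0,0,0) → follower holds at (-2.000, 58.000, 30.000°)
step 3: Δleader=(-16.000, -3.000, -16.000°), disengaged; cmd=(0,0,0) → follower holds at (-2.000, 58.000, 30.000°)
step 4: Δleader=(21.000, 21.000, -36.000°), disengaged; cmd=(0,0,0) → follower holds at (-2.000, 58.000, 30.000°)
step 5: Δleader=(-19.000, 21.000, 42.000°), engaged; cmd=(-11.500, 85.000, 83.000°) → follower=(-13.500, 143.000, 113.000°)
step 6: Δleader=(-25.000, -20.000, 5.000°), engaged; cmd=(-14.500, -79.000, 9.000°) → follower=(-28.000, 64.000, 122.000°)

-1.000 53.000 119.000
-2.000 58.000 30.000
-2.000 58.000 30.000
-2.000 58.000 30.000
-2.000 58.000 30.000
-13.500 143.000 113.000
-28.000 64.000 122.000


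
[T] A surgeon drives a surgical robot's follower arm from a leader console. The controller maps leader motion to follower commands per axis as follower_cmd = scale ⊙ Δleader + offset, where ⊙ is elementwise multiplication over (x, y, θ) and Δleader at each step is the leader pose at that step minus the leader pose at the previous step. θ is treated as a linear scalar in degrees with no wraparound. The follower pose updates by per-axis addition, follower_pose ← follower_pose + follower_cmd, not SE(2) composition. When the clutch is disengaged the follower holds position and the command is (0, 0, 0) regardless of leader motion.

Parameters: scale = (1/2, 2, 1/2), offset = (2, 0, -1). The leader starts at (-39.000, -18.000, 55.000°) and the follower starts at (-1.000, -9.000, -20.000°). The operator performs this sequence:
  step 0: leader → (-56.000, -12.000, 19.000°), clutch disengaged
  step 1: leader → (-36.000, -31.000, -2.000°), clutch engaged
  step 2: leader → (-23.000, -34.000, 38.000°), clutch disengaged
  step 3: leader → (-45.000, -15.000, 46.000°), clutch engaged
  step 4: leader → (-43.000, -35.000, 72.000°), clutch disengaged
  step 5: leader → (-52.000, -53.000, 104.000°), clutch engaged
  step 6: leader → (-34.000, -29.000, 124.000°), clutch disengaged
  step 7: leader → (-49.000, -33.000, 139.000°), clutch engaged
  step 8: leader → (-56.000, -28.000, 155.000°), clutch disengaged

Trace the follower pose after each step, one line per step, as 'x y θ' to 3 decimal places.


step 0: Δleader=(-17.000, 6.000, -36.000°), disengaged; cmd=(0,0,0) → follower holds at (-1.000, -9.000, -20.000°)
step 1: Δleader=(20.000, -19.000, -21.000°), engaged; cmd=(12.000, -38.000, -11.500°) → follower=(11.000, -47.000, -31.500°)
step 2: Δleader=(13.000, -3.000, 40.000°), disengaged; cmd=(0,0,0) → follower holds at (11.000, -47.000, -31.500°)
step 3: Δleader=(-22.000, 19.000, 8.000°), engaged; cmd=(-9.000, 38.000, 3.000°) → follower=(2.000, -9.000, -28.500°)
step 4: Δleader=(2.000, -20.000, 26.000°), disengaged; cmd=(0,0,0) → follower holds at (2.000, -9.000, -28.500°)
step 5: Δleader=(-9.000, -18.000, 32.000°), engaged; cmd=(-2.500, -36.000, 15.000°) → follower=(-0.500, -45.000, -13.500°)
step 6: Δleader=(18.000, 24.000, 20.000°), disengaged; cmd=(0,0,0) → follower holds at (-0.500, -45.000, -13.500°)
step 7: Δleader=(-15.000, -4.000, 15.000°), engaged; cmd=(-5.500, -8.000, 6.500°) → follower=(-6.000, -53.000, -7.000°)
step 8: Δleader=(-7.000, 5.000, 16.000°), disengaged; cmd=(0,0,0) → follower holds at (-6.000, -53.000, -7.000°)

-1.000 -9.000 -20.000
11.000 -47.000 -31.500
11.000 -47.000 -31.500
2.000 -9.000 -28.500
2.000 -9.000 -28.500
-0.500 -45.000 -13.500
-0.500 -45.000 -13.500
-6.000 -53.000 -7.000
-6.000 -53.000 -7.000


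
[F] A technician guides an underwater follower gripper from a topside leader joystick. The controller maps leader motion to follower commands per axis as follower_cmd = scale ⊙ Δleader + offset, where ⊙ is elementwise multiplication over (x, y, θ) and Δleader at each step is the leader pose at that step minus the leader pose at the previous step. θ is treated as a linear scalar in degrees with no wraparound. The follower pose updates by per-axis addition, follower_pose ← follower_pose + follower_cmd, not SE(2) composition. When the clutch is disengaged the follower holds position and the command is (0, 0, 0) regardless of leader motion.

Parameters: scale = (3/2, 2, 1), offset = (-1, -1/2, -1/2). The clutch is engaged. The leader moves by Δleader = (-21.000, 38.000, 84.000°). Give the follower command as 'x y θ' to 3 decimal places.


-32.500 75.500 83.500

axis x: 3/2·-21.000 + -1 = -32.500
axis y: 2·38.000 + -1/2 = 75.500
axis θ: 1·84.000 + -1/2 = 83.500


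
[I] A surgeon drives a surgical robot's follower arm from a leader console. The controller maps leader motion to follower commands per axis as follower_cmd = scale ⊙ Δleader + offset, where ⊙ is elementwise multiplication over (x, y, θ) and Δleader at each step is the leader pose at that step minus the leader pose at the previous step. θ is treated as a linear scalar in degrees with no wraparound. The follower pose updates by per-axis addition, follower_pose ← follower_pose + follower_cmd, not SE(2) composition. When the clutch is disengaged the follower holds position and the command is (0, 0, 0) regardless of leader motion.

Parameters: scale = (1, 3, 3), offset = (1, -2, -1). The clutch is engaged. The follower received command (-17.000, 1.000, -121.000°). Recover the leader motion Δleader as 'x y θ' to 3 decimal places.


-18.000 1.000 -40.000

axis x: (-17.000 − 1) / (1) = -18.000
axis y: (1.000 − -2) / (3) = 1.000
axis θ: (-121.000 − -1) / (3) = -40.000


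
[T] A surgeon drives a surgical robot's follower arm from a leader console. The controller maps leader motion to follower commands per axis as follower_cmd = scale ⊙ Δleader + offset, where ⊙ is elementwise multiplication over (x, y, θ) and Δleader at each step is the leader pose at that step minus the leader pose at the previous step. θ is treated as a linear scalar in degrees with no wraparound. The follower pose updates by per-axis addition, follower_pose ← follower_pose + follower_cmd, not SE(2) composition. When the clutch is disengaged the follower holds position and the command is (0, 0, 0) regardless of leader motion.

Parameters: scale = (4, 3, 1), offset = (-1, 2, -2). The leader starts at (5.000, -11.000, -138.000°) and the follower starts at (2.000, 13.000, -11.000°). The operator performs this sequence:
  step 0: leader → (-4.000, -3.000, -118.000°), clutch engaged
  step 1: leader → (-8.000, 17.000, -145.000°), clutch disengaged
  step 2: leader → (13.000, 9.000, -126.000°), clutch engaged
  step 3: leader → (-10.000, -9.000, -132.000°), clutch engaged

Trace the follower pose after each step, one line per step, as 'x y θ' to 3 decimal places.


step 0: Δleader=(-9.000, 8.000, 20.000°), engaged; cmd=(-37.000, 26.000, 18.000°) → follower=(-35.000, 39.000, 7.000°)
step 1: Δleader=(-4.000, 20.000, -27.000°), disengaged; cmd=(0,0,0) → follower holds at (-35.000, 39.000, 7.000°)
step 2: Δleader=(21.000, -8.000, 19.000°), engaged; cmd=(83.000, -22.000, 17.000°) → follower=(48.000, 17.000, 24.000°)
step 3: Δleader=(-23.000, -18.000, -6.000°), engaged; cmd=(-93.000, -52.000, -8.000°) → follower=(-45.000, -35.000, 16.000°)

-35.000 39.000 7.000
-35.000 39.000 7.000
48.000 17.000 24.000
-45.000 -35.000 16.000


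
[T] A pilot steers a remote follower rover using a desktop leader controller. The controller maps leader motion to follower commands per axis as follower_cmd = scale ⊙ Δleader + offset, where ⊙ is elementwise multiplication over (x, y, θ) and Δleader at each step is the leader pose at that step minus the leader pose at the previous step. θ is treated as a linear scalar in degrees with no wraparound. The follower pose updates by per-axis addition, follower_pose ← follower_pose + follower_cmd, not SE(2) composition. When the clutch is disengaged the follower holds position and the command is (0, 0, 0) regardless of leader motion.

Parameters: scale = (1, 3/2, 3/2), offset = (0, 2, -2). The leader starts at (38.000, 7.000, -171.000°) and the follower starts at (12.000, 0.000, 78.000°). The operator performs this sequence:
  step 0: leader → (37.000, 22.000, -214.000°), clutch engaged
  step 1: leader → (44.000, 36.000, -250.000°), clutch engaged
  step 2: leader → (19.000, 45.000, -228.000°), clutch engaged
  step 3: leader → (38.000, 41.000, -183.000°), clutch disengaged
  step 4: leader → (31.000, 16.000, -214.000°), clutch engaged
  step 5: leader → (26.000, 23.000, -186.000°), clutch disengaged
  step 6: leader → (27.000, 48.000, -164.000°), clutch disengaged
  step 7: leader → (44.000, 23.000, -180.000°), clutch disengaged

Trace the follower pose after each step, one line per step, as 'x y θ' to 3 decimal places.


11.000 24.500 11.500
18.000 47.500 -44.500
-7.000 63.000 -13.500
-7.000 63.000 -13.500
-14.000 27.500 -62.000
-14.000 27.500 -62.000
-14.000 27.500 -62.000
-14.000 27.500 -62.000

step 0: Δleader=(-1.000, 15.000, -43.000°), engaged; cmd=(-1.000, 24.500, -66.500°) → follower=(11.000, 24.500, 11.500°)
step 1: Δleader=(7.000, 14.000, -36.000°), engaged; cmd=(7.000, 23.000, -56.000°) → follower=(18.000, 47.500, -44.500°)
step 2: Δleader=(-25.000, 9.000, 22.000°), engaged; cmd=(-25.000, 15.500, 31.000°) → follower=(-7.000, 63.000, -13.500°)
step 3: Δleader=(19.000, -4.000, 45.000°), disengaged; cmd=(0,0,0) → follower holds at (-7.000, 63.000, -13.500°)
step 4: Δleader=(-7.000, -25.000, -31.000°), engaged; cmd=(-7.000, -35.500, -48.500°) → follower=(-14.000, 27.500, -62.000°)
step 5: Δleader=(-5.000, 7.000, 28.000°), disengaged; cmd=(0,0,0) → follower holds at (-14.000, 27.500, -62.000°)
step 6: Δleader=(1.000, 25.000, 22.000°), disengaged; cmd=(0,0,0) → follower holds at (-14.000, 27.500, -62.000°)
step 7: Δleader=(17.000, -25.000, -16.000°), disengaged; cmd=(0,0,0) → follower holds at (-14.000, 27.500, -62.000°)


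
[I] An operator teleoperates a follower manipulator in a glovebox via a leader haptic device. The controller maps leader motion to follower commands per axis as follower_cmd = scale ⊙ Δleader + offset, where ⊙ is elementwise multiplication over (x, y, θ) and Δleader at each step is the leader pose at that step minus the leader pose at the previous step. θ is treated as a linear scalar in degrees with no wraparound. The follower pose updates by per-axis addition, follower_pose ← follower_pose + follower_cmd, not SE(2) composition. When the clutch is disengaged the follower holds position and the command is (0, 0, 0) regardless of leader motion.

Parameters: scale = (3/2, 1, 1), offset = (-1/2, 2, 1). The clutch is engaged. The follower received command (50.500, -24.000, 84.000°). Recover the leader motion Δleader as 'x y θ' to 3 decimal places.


axis x: (50.500 − -1/2) / (3/2) = 34.000
axis y: (-24.000 − 2) / (1) = -26.000
axis θ: (84.000 − 1) / (1) = 83.000

34.000 -26.000 83.000


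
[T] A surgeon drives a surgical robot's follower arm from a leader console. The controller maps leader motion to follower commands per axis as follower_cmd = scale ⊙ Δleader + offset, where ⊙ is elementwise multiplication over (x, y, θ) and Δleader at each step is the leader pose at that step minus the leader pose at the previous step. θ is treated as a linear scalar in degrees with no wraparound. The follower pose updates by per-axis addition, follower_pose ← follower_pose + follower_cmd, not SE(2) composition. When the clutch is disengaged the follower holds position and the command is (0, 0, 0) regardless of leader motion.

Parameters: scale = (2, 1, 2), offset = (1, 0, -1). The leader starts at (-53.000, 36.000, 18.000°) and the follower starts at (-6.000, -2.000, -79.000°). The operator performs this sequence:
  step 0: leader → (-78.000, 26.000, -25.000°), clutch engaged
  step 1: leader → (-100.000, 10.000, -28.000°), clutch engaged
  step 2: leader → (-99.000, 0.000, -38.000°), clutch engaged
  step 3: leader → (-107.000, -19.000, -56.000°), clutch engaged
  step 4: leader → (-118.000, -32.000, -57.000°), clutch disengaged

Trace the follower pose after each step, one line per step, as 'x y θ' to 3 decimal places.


-55.000 -12.000 -166.000
-98.000 -28.000 -173.000
-95.000 -38.000 -194.000
-110.000 -57.000 -231.000
-110.000 -57.000 -231.000

step 0: Δleader=(-25.000, -10.000, -43.000°), engaged; cmd=(-49.000, -10.000, -87.000°) → follower=(-55.000, -12.000, -166.000°)
step 1: Δleader=(-22.000, -16.000, -3.000°), engaged; cmd=(-43.000, -16.000, -7.000°) → follower=(-98.000, -28.000, -173.000°)
step 2: Δleader=(1.000, -10.000, -10.000°), engaged; cmd=(3.000, -10.000, -21.000°) → follower=(-95.000, -38.000, -194.000°)
step 3: Δleader=(-8.000, -19.000, -18.000°), engaged; cmd=(-15.000, -19.000, -37.000°) → follower=(-110.000, -57.000, -231.000°)
step 4: Δleader=(-11.000, -13.000, -1.000°), disengaged; cmd=(0,0,0) → follower holds at (-110.000, -57.000, -231.000°)


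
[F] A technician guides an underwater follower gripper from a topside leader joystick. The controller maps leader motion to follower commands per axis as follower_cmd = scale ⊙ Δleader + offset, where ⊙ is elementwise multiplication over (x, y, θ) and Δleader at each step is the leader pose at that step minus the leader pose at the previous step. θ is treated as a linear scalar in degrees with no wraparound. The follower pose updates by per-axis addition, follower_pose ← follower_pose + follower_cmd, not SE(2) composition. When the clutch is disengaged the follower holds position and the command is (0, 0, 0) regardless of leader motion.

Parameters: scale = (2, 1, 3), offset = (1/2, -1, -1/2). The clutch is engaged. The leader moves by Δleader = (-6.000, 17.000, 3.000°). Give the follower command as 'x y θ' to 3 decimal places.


-11.500 16.000 8.500

axis x: 2·-6.000 + 1/2 = -11.500
axis y: 1·17.000 + -1 = 16.000
axis θ: 3·3.000 + -1/2 = 8.500


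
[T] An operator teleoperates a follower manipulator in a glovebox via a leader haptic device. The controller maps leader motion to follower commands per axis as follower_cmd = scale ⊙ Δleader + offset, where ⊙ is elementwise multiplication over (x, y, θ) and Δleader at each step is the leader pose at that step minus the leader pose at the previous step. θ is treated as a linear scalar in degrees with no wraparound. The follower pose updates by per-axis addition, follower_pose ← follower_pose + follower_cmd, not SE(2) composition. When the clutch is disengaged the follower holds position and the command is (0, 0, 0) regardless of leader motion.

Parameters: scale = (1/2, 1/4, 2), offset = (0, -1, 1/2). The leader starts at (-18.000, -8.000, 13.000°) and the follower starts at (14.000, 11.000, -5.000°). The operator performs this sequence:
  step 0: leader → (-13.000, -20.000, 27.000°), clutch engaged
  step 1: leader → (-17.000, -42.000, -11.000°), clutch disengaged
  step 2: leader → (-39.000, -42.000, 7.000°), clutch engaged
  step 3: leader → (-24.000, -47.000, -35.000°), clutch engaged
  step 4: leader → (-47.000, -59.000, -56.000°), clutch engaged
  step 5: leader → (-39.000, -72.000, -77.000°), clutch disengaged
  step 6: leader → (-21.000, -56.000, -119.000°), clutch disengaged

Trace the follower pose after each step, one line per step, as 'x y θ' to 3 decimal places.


16.500 7.000 23.500
16.500 7.000 23.500
5.500 6.000 60.000
13.000 3.750 -23.500
1.500 -0.250 -65.000
1.500 -0.250 -65.000
1.500 -0.250 -65.000

step 0: Δleader=(5.000, -12.000, 14.000°), engaged; cmd=(2.500, -4.000, 28.500°) → follower=(16.500, 7.000, 23.500°)
step 1: Δleader=(-4.000, -22.000, -38.000°), disengaged; cmd=(0,0,0) → follower holds at (16.500, 7.000, 23.500°)
step 2: Δleader=(-22.000, 0.000, 18.000°), engaged; cmd=(-11.000, -1.000, 36.500°) → follower=(5.500, 6.000, 60.000°)
step 3: Δleader=(15.000, -5.000, -42.000°), engaged; cmd=(7.500, -2.250, -83.500°) → follower=(13.000, 3.750, -23.500°)
step 4: Δleader=(-23.000, -12.000, -21.000°), engaged; cmd=(-11.500, -4.000, -41.500°) → follower=(1.500, -0.250, -65.000°)
step 5: Δleader=(8.000, -13.000, -21.000°), disengaged; cmd=(0,0,0) → follower holds at (1.500, -0.250, -65.000°)
step 6: Δleader=(18.000, 16.000, -42.000°), disengaged; cmd=(0,0,0) → follower holds at (1.500, -0.250, -65.000°)


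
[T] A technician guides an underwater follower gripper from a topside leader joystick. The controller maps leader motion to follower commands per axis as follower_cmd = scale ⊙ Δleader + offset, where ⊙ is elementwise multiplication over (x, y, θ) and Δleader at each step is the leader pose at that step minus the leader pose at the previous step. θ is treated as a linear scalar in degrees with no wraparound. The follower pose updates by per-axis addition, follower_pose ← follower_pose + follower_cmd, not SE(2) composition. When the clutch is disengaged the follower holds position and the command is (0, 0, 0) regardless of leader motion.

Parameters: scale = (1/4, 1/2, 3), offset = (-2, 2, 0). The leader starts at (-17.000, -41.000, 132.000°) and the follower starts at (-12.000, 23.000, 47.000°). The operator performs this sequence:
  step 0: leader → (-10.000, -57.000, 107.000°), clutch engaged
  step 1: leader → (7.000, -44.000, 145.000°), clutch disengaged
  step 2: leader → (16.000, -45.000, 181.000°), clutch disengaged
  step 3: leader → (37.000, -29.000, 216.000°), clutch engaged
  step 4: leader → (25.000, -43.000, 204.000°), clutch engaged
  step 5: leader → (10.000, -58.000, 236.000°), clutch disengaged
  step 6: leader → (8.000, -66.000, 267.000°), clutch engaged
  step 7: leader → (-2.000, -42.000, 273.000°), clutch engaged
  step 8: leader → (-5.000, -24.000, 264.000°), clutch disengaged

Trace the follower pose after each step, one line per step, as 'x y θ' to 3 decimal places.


-12.250 17.000 -28.000
-12.250 17.000 -28.000
-12.250 17.000 -28.000
-9.000 27.000 77.000
-14.000 22.000 41.000
-14.000 22.000 41.000
-16.500 20.000 134.000
-21.000 34.000 152.000
-21.000 34.000 152.000

step 0: Δleader=(7.000, -16.000, -25.000°), engaged; cmd=(-0.250, -6.000, -75.000°) → follower=(-12.250, 17.000, -28.000°)
step 1: Δleader=(17.000, 13.000, 38.000°), disengaged; cmd=(0,0,0) → follower holds at (-12.250, 17.000, -28.000°)
step 2: Δleader=(9.000, -1.000, 36.000°), disengaged; cmd=(0,0,0) → follower holds at (-12.250, 17.000, -28.000°)
step 3: Δleader=(21.000, 16.000, 35.000°), engaged; cmd=(3.250, 10.000, 105.000°) → follower=(-9.000, 27.000, 77.000°)
step 4: Δleader=(-12.000, -14.000, -12.000°), engaged; cmd=(-5.000, -5.000, -36.000°) → follower=(-14.000, 22.000, 41.000°)
step 5: Δleader=(-15.000, -15.000, 32.000°), disengaged; cmd=(0,0,0) → follower holds at (-14.000, 22.000, 41.000°)
step 6: Δleader=(-2.000, -8.000, 31.000°), engaged; cmd=(-2.500, -2.000, 93.000°) → follower=(-16.500, 20.000, 134.000°)
step 7: Δleader=(-10.000, 24.000, 6.000°), engaged; cmd=(-4.500, 14.000, 18.000°) → follower=(-21.000, 34.000, 152.000°)
step 8: Δleader=(-3.000, 18.000, -9.000°), disengaged; cmd=(0,0,0) → follower holds at (-21.000, 34.000, 152.000°)


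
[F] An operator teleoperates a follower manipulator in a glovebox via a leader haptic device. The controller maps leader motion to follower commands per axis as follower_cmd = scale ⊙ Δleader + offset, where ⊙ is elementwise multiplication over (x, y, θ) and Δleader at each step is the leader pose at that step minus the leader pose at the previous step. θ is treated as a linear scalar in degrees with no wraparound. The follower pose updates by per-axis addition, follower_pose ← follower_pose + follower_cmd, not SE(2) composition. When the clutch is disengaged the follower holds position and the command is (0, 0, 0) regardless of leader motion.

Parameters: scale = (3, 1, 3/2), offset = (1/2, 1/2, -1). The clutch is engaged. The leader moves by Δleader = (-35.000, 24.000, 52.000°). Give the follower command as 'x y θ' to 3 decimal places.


-104.500 24.500 77.000

axis x: 3·-35.000 + 1/2 = -104.500
axis y: 1·24.000 + 1/2 = 24.500
axis θ: 3/2·52.000 + -1 = 77.000


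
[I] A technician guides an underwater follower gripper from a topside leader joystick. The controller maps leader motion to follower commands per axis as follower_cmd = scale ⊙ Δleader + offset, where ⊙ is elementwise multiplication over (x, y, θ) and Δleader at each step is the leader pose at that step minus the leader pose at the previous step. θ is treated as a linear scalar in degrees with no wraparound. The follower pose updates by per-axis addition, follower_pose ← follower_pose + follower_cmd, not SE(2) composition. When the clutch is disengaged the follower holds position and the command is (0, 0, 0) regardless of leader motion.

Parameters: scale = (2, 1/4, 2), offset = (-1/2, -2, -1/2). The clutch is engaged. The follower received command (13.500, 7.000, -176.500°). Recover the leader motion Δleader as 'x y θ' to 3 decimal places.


axis x: (13.500 − -1/2) / (2) = 7.000
axis y: (7.000 − -2) / (1/4) = 36.000
axis θ: (-176.500 − -1/2) / (2) = -88.000

7.000 36.000 -88.000
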